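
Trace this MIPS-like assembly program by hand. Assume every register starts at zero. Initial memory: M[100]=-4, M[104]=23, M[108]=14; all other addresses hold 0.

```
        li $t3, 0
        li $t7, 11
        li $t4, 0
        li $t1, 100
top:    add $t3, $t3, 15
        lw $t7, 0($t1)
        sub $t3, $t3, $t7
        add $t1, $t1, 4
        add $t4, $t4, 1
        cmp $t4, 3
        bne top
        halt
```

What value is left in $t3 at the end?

12

li $t3, 0 → $t3=0
li $t7, 11 → $t7=11
li $t4, 0 → $t4=0
li $t1, 100 → $t1=100
add $t3, $t3, 15 → $t3=0+15=15
lw $t7, 0($t1) → $t7=M[100]=-4
sub $t3, $t3, $t7 → $t3=15-(-4)=19
add $t1, $t1, 4 → $t1=100+4=104
add $t4, $t4, 1 → $t4=0+1=1
cmp $t4, 3  (cmp 1,3)
bne top: taken
add $t3, $t3, 15 → $t3=19+15=34
lw $t7, 0($t1) → $t7=M[104]=23
sub $t3, $t3, $t7 → $t3=34-23=11
add $t1, $t1, 4 → $t1=104+4=108
add $t4, $t4, 1 → $t4=1+1=2
cmp $t4, 3  (cmp 2,3)
bne top: taken
add $t3, $t3, 15 → $t3=11+15=26
lw $t7, 0($t1) → $t7=M[108]=14
sub $t3, $t3, $t7 → $t3=26-14=12
add $t1, $t1, 4 → $t1=108+4=112
add $t4, $t4, 1 → $t4=2+1=3
cmp $t4, 3  (cmp 3,3)
bne top: not taken
halt.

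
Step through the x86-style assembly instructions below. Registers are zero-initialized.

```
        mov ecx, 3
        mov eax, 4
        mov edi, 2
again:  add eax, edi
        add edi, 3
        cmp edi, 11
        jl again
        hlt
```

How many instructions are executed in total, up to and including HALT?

ecx=3
eax=4
edi=2
eax=4+2=6
edi=2+3=5
cmp edi, 11  (cmp 5,11)
jl again: taken
eax=6+5=11
edi=5+3=8
cmp edi, 11  (cmp 8,11)
jl again: taken
eax=11+8=19
edi=8+3=11
cmp edi, 11  (cmp 11,11)
jl again: not taken
halt.
Total executed instructions: 16.

16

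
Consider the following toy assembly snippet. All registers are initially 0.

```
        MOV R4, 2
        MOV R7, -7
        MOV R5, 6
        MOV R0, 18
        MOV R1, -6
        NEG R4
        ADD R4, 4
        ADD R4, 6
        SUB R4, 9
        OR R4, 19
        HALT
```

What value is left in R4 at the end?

R4=2
R7=-7
R5=6
R0=18
R1=-6
R4=-(2)=-2
R4=(-2)+4=2
R4=2+6=8
R4=8-9=-1
R4=(-1)|19=-1
halt.

-1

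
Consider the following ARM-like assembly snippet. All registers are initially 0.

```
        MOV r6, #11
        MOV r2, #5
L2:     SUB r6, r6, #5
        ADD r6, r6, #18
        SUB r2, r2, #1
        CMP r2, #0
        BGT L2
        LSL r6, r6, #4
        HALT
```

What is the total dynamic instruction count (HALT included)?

29

r6=11
r2=5
r6=11-5=6
r6=6+18=24
r2=5-1=4
CMP r2, #0  (cmp 4,0)
BGT L2: taken
r6=24-5=19
r6=19+18=37
r2=4-1=3
CMP r2, #0  (cmp 3,0)
BGT L2: taken
r6=37-5=32
r6=32+18=50
r2=3-1=2
CMP r2, #0  (cmp 2,0)
BGT L2: taken
r6=50-5=45
r6=45+18=63
r2=2-1=1
CMP r2, #0  (cmp 1,0)
BGT L2: taken
r6=63-5=58
r6=58+18=76
r2=1-1=0
CMP r2, #0  (cmp 0,0)
BGT L2: not taken
r6=76<<4=1216
halt.
Total executed instructions: 29.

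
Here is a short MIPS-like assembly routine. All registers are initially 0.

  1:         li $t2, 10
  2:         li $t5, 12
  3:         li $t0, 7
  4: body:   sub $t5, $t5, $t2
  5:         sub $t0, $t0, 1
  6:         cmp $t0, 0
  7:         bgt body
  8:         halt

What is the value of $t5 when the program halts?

$t2=10
$t5=12
$t0=7
$t5=12-10=2
$t0=7-1=6
cmp $t0, 0  (cmp 6,0)
bgt body: taken
$t5=2-10=-8
$t0=6-1=5
cmp $t0, 0  (cmp 5,0)
bgt body: taken
$t5=(-8)-10=-18
$t0=5-1=4
cmp $t0, 0  (cmp 4,0)
bgt body: taken
$t5=(-18)-10=-28
$t0=4-1=3
cmp $t0, 0  (cmp 3,0)
bgt body: taken
$t5=(-28)-10=-38
$t0=3-1=2
cmp $t0, 0  (cmp 2,0)
bgt body: taken
$t5=(-38)-10=-48
$t0=2-1=1
cmp $t0, 0  (cmp 1,0)
bgt body: taken
$t5=(-48)-10=-58
$t0=1-1=0
cmp $t0, 0  (cmp 0,0)
bgt body: not taken
halt.

-58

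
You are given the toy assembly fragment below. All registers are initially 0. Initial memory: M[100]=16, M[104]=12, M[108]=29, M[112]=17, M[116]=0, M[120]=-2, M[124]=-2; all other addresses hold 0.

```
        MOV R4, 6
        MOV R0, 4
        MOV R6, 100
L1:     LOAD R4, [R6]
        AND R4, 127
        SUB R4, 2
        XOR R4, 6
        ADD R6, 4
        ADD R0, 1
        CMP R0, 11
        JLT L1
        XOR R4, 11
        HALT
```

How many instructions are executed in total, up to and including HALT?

MOV R4, 6 → R4=6
MOV R0, 4 → R0=4
MOV R6, 100 → R6=100
LOAD R4, [R6] → R4=M[100]=16
AND R4, 127 → R4=16&127=16
SUB R4, 2 → R4=16-2=14
XOR R4, 6 → R4=14^6=8
ADD R6, 4 → R6=100+4=104
ADD R0, 1 → R0=4+1=5
CMP R0, 11  (cmp 5,11)
JLT L1: taken
LOAD R4, [R6] → R4=M[104]=12
AND R4, 127 → R4=12&127=12
SUB R4, 2 → R4=12-2=10
XOR R4, 6 → R4=10^6=12
ADD R6, 4 → R6=104+4=108
ADD R0, 1 → R0=5+1=6
CMP R0, 11  (cmp 6,11)
JLT L1: taken
LOAD R4, [R6] → R4=M[108]=29
AND R4, 127 → R4=29&127=29
SUB R4, 2 → R4=29-2=27
XOR R4, 6 → R4=27^6=29
ADD R6, 4 → R6=108+4=112
ADD R0, 1 → R0=6+1=7
CMP R0, 11  (cmp 7,11)
JLT L1: taken
LOAD R4, [R6] → R4=M[112]=17
AND R4, 127 → R4=17&127=17
SUB R4, 2 → R4=17-2=15
XOR R4, 6 → R4=15^6=9
ADD R6, 4 → R6=112+4=116
ADD R0, 1 → R0=7+1=8
CMP R0, 11  (cmp 8,11)
JLT L1: taken
LOAD R4, [R6] → R4=M[116]=0
AND R4, 127 → R4=0&127=0
SUB R4, 2 → R4=0-2=-2
XOR R4, 6 → R4=(-2)^6=-8
ADD R6, 4 → R6=116+4=120
ADD R0, 1 → R0=8+1=9
CMP R0, 11  (cmp 9,11)
JLT L1: taken
LOAD R4, [R6] → R4=M[120]=-2
AND R4, 127 → R4=(-2)&127=126
SUB R4, 2 → R4=126-2=124
XOR R4, 6 → R4=124^6=122
ADD R6, 4 → R6=120+4=124
ADD R0, 1 → R0=9+1=10
CMP R0, 11  (cmp 10,11)
JLT L1: taken
LOAD R4, [R6] → R4=M[124]=-2
AND R4, 127 → R4=(-2)&127=126
SUB R4, 2 → R4=126-2=124
XOR R4, 6 → R4=124^6=122
ADD R6, 4 → R6=124+4=128
ADD R0, 1 → R0=10+1=11
CMP R0, 11  (cmp 11,11)
JLT L1: not taken
XOR R4, 11 → R4=122^11=113
halt.
Total executed instructions: 61.

61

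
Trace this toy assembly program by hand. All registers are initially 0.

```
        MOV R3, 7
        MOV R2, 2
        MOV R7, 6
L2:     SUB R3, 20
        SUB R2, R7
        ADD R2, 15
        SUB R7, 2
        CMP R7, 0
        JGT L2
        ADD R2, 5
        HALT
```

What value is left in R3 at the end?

-53

R3=7
R2=2
R7=6
R3=7-20=-13
R2=2-6=-4
R2=(-4)+15=11
R7=6-2=4
CMP R7, 0  (cmp 4,0)
JGT L2: taken
R3=(-13)-20=-33
R2=11-4=7
R2=7+15=22
R7=4-2=2
CMP R7, 0  (cmp 2,0)
JGT L2: taken
R3=(-33)-20=-53
R2=22-2=20
R2=20+15=35
R7=2-2=0
CMP R7, 0  (cmp 0,0)
JGT L2: not taken
R2=35+5=40
halt.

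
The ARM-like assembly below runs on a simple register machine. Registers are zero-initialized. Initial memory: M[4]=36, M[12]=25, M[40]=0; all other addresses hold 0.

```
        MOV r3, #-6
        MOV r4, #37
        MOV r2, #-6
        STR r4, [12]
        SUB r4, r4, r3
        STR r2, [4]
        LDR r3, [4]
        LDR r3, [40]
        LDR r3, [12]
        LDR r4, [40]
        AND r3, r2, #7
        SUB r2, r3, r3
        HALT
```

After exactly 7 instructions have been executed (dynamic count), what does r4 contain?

43

MOV r3, #-6 → r3=-6
MOV r4, #37 → r4=37
MOV r2, #-6 → r2=-6
STR r4, [12] → M[12]=37
SUB r4, r4, r3 → r4=37-(-6)=43
STR r2, [4] → M[4]=-6
LDR r3, [4] → r3=M[4]=-6
After step 7: r4 = 43.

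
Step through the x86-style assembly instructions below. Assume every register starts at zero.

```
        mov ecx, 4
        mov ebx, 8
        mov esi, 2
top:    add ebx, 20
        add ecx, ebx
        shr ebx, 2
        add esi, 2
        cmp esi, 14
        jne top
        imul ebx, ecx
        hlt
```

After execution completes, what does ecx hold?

after mov ecx, 4: ecx=4
after mov ebx, 8: ebx=8
after mov esi, 2: esi=2
after add ebx, 20: ebx=8+20=28
after add ecx, ebx: ecx=4+28=32
after shr ebx, 2: ebx=28>>2=7
after add esi, 2: esi=2+2=4
cmp esi, 14  (cmp 4,14)
jne top: taken
after add ebx, 20: ebx=7+20=27
after add ecx, ebx: ecx=32+27=59
after shr ebx, 2: ebx=27>>2=6
after add esi, 2: esi=4+2=6
cmp esi, 14  (cmp 6,14)
jne top: taken
after add ebx, 20: ebx=6+20=26
after add ecx, ebx: ecx=59+26=85
after shr ebx, 2: ebx=26>>2=6
after add esi, 2: esi=6+2=8
cmp esi, 14  (cmp 8,14)
jne top: taken
after add ebx, 20: ebx=6+20=26
after add ecx, ebx: ecx=85+26=111
after shr ebx, 2: ebx=26>>2=6
after add esi, 2: esi=8+2=10
cmp esi, 14  (cmp 10,14)
jne top: taken
after add ebx, 20: ebx=6+20=26
after add ecx, ebx: ecx=111+26=137
after shr ebx, 2: ebx=26>>2=6
after add esi, 2: esi=10+2=12
cmp esi, 14  (cmp 12,14)
jne top: taken
after add ebx, 20: ebx=6+20=26
after add ecx, ebx: ecx=137+26=163
after shr ebx, 2: ebx=26>>2=6
after add esi, 2: esi=12+2=14
cmp esi, 14  (cmp 14,14)
jne top: not taken
after imul ebx, ecx: ebx=6*163=978
halt.

163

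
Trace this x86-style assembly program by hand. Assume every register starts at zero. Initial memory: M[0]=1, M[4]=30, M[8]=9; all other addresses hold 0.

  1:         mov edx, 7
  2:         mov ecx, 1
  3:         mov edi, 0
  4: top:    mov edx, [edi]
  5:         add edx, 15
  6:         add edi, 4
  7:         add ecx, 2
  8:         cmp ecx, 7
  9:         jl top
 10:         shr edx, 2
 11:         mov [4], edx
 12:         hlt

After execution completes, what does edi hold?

12

edx=7
ecx=1
edi=0
edx=M[0]=1
edx=1+15=16
edi=0+4=4
ecx=1+2=3
cmp ecx, 7  (cmp 3,7)
jl top: taken
edx=M[4]=30
edx=30+15=45
edi=4+4=8
ecx=3+2=5
cmp ecx, 7  (cmp 5,7)
jl top: taken
edx=M[8]=9
edx=9+15=24
edi=8+4=12
ecx=5+2=7
cmp ecx, 7  (cmp 7,7)
jl top: not taken
edx=24>>2=6
mov [4], edx → M[4]=6
halt.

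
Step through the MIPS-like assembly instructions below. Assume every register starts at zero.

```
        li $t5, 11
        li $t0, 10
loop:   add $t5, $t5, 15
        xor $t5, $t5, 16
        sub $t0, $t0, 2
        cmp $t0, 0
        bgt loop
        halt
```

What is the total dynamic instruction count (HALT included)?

28

after li $t5, 11: $t5=11
after li $t0, 10: $t0=10
after add $t5, $t5, 15: $t5=11+15=26
after xor $t5, $t5, 16: $t5=26^16=10
after sub $t0, $t0, 2: $t0=10-2=8
cmp $t0, 0  (cmp 8,0)
bgt loop: taken
after add $t5, $t5, 15: $t5=10+15=25
after xor $t5, $t5, 16: $t5=25^16=9
after sub $t0, $t0, 2: $t0=8-2=6
cmp $t0, 0  (cmp 6,0)
bgt loop: taken
after add $t5, $t5, 15: $t5=9+15=24
after xor $t5, $t5, 16: $t5=24^16=8
after sub $t0, $t0, 2: $t0=6-2=4
cmp $t0, 0  (cmp 4,0)
bgt loop: taken
after add $t5, $t5, 15: $t5=8+15=23
after xor $t5, $t5, 16: $t5=23^16=7
after sub $t0, $t0, 2: $t0=4-2=2
cmp $t0, 0  (cmp 2,0)
bgt loop: taken
after add $t5, $t5, 15: $t5=7+15=22
after xor $t5, $t5, 16: $t5=22^16=6
after sub $t0, $t0, 2: $t0=2-2=0
cmp $t0, 0  (cmp 0,0)
bgt loop: not taken
halt.
Total executed instructions: 28.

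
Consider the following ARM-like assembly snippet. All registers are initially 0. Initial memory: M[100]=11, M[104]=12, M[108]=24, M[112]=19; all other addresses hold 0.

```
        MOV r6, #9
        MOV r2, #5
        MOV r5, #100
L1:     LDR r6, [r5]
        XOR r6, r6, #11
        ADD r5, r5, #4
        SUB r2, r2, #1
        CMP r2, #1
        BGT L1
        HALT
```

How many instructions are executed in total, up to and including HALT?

28

r6=9
r2=5
r5=100
r6=M[100]=11
r6=11^11=0
r5=100+4=104
r2=5-1=4
CMP r2, #1  (cmp 4,1)
BGT L1: taken
r6=M[104]=12
r6=12^11=7
r5=104+4=108
r2=4-1=3
CMP r2, #1  (cmp 3,1)
BGT L1: taken
r6=M[108]=24
r6=24^11=19
r5=108+4=112
r2=3-1=2
CMP r2, #1  (cmp 2,1)
BGT L1: taken
r6=M[112]=19
r6=19^11=24
r5=112+4=116
r2=2-1=1
CMP r2, #1  (cmp 1,1)
BGT L1: not taken
halt.
Total executed instructions: 28.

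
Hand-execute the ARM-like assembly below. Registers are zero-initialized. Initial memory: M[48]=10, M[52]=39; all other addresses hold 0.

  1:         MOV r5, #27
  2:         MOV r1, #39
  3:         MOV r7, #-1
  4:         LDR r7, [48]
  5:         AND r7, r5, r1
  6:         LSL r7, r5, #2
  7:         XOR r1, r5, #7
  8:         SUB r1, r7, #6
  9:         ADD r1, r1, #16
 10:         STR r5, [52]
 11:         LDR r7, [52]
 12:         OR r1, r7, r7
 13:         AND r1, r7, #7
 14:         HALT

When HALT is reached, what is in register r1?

MOV r5, #27 → r5=27
MOV r1, #39 → r1=39
MOV r7, #-1 → r7=-1
LDR r7, [48] → r7=M[48]=10
AND r7, r5, r1 → r7=27&39=3
LSL r7, r5, #2 → r7=27<<2=108
XOR r1, r5, #7 → r1=27^7=28
SUB r1, r7, #6 → r1=108-6=102
ADD r1, r1, #16 → r1=102+16=118
STR r5, [52] → M[52]=27
LDR r7, [52] → r7=M[52]=27
OR r1, r7, r7 → r1=27|27=27
AND r1, r7, #7 → r1=27&7=3
halt.

3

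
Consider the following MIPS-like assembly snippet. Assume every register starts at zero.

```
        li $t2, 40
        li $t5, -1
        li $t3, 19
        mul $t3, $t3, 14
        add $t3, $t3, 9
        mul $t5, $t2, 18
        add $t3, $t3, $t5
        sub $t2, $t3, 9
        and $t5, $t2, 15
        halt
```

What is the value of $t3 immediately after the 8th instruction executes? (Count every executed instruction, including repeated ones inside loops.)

995

li $t2, 40 → $t2=40
li $t5, -1 → $t5=-1
li $t3, 19 → $t3=19
mul $t3, $t3, 14 → $t3=19*14=266
add $t3, $t3, 9 → $t3=266+9=275
mul $t5, $t2, 18 → $t5=40*18=720
add $t3, $t3, $t5 → $t3=275+720=995
sub $t2, $t3, 9 → $t2=995-9=986
After step 8: $t3 = 995.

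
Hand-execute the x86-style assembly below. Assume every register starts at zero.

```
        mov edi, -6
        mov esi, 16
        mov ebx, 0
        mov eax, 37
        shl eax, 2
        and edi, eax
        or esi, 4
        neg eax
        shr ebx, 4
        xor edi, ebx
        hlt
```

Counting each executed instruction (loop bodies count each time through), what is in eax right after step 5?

edi=-6
esi=16
ebx=0
eax=37
eax=37<<2=148
After step 5: eax = 148.

148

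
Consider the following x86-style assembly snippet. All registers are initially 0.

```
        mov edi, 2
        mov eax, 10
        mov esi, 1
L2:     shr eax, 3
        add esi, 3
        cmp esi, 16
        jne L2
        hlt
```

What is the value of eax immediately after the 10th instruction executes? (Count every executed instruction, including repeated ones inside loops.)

0

edi=2
eax=10
esi=1
eax=10>>3=1
esi=1+3=4
cmp esi, 16  (cmp 4,16)
jne L2: taken
eax=1>>3=0
esi=4+3=7
cmp esi, 16  (cmp 7,16)
After step 10: eax = 0.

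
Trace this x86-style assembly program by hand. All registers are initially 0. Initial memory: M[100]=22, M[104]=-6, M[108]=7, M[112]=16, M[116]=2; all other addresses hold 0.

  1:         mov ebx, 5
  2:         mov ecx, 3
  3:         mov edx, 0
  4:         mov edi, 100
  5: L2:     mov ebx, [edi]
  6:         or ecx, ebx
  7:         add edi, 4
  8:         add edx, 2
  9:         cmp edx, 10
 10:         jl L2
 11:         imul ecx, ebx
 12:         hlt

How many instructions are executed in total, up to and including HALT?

36

after mov ebx, 5: ebx=5
after mov ecx, 3: ecx=3
after mov edx, 0: edx=0
after mov edi, 100: edi=100
after mov ebx, [edi]: ebx=M[100]=22
after or ecx, ebx: ecx=3|22=23
after add edi, 4: edi=100+4=104
after add edx, 2: edx=0+2=2
cmp edx, 10  (cmp 2,10)
jl L2: taken
after mov ebx, [edi]: ebx=M[104]=-6
after or ecx, ebx: ecx=23|(-6)=-1
after add edi, 4: edi=104+4=108
after add edx, 2: edx=2+2=4
cmp edx, 10  (cmp 4,10)
jl L2: taken
after mov ebx, [edi]: ebx=M[108]=7
after or ecx, ebx: ecx=(-1)|7=-1
after add edi, 4: edi=108+4=112
after add edx, 2: edx=4+2=6
cmp edx, 10  (cmp 6,10)
jl L2: taken
after mov ebx, [edi]: ebx=M[112]=16
after or ecx, ebx: ecx=(-1)|16=-1
after add edi, 4: edi=112+4=116
after add edx, 2: edx=6+2=8
cmp edx, 10  (cmp 8,10)
jl L2: taken
after mov ebx, [edi]: ebx=M[116]=2
after or ecx, ebx: ecx=(-1)|2=-1
after add edi, 4: edi=116+4=120
after add edx, 2: edx=8+2=10
cmp edx, 10  (cmp 10,10)
jl L2: not taken
after imul ecx, ebx: ecx=(-1)*2=-2
halt.
Total executed instructions: 36.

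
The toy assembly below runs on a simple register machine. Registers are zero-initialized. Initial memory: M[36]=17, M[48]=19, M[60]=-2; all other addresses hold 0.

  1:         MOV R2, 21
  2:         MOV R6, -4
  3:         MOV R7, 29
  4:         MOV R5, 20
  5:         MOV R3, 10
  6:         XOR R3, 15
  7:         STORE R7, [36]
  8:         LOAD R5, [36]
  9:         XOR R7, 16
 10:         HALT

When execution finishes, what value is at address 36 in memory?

R2=21
R6=-4
R7=29
R5=20
R3=10
R3=10^15=5
STORE R7, [36] → M[36]=29
R5=M[36]=29
R7=29^16=13
halt.

29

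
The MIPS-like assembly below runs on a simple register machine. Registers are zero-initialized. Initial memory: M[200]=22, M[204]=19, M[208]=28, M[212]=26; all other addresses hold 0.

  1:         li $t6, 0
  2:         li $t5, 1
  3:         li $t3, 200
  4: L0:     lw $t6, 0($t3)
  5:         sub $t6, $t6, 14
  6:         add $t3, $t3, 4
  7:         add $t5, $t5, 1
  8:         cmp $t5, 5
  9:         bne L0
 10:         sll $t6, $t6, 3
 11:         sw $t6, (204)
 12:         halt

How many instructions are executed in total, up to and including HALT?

$t6=0
$t5=1
$t3=200
$t6=M[200]=22
$t6=22-14=8
$t3=200+4=204
$t5=1+1=2
cmp $t5, 5  (cmp 2,5)
bne L0: taken
$t6=M[204]=19
$t6=19-14=5
$t3=204+4=208
$t5=2+1=3
cmp $t5, 5  (cmp 3,5)
bne L0: taken
$t6=M[208]=28
$t6=28-14=14
$t3=208+4=212
$t5=3+1=4
cmp $t5, 5  (cmp 4,5)
bne L0: taken
$t6=M[212]=26
$t6=26-14=12
$t3=212+4=216
$t5=4+1=5
cmp $t5, 5  (cmp 5,5)
bne L0: not taken
$t6=12<<3=96
sw $t6, (204) → M[204]=96
halt.
Total executed instructions: 30.

30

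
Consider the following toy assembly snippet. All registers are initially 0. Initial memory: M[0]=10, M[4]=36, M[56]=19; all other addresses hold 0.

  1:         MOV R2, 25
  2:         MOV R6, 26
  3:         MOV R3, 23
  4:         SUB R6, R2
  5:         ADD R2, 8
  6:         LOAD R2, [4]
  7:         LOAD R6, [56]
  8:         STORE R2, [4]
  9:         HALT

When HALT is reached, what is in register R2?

after MOV R2, 25: R2=25
after MOV R6, 26: R6=26
after MOV R3, 23: R3=23
after SUB R6, R2: R6=26-25=1
after ADD R2, 8: R2=25+8=33
after LOAD R2, [4]: R2=M[4]=36
after LOAD R6, [56]: R6=M[56]=19
STORE R2, [4] → M[4]=36
halt.

36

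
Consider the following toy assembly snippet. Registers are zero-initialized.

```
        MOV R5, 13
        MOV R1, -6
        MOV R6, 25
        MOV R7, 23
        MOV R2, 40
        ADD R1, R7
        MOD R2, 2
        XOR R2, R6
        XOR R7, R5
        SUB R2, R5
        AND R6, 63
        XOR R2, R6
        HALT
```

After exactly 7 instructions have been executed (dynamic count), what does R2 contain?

0

R5=13
R1=-6
R6=25
R7=23
R2=40
R1=(-6)+23=17
R2=40%2=0
After step 7: R2 = 0.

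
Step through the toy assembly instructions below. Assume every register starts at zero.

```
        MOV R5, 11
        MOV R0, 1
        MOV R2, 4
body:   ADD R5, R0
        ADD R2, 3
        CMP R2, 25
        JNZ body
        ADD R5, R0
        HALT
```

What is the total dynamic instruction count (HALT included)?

33

R5=11
R0=1
R2=4
R5=11+1=12
R2=4+3=7
CMP R2, 25  (cmp 7,25)
JNZ body: taken
R5=12+1=13
R2=7+3=10
CMP R2, 25  (cmp 10,25)
JNZ body: taken
R5=13+1=14
R2=10+3=13
CMP R2, 25  (cmp 13,25)
JNZ body: taken
R5=14+1=15
R2=13+3=16
CMP R2, 25  (cmp 16,25)
JNZ body: taken
R5=15+1=16
R2=16+3=19
CMP R2, 25  (cmp 19,25)
JNZ body: taken
R5=16+1=17
R2=19+3=22
CMP R2, 25  (cmp 22,25)
JNZ body: taken
R5=17+1=18
R2=22+3=25
CMP R2, 25  (cmp 25,25)
JNZ body: not taken
R5=18+1=19
halt.
Total executed instructions: 33.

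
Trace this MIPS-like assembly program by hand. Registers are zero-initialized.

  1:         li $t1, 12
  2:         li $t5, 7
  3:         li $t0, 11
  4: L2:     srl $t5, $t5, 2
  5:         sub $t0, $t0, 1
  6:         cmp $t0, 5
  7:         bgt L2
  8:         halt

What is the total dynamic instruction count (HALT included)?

after li $t1, 12: $t1=12
after li $t5, 7: $t5=7
after li $t0, 11: $t0=11
after srl $t5, $t5, 2: $t5=7>>2=1
after sub $t0, $t0, 1: $t0=11-1=10
cmp $t0, 5  (cmp 10,5)
bgt L2: taken
after srl $t5, $t5, 2: $t5=1>>2=0
after sub $t0, $t0, 1: $t0=10-1=9
cmp $t0, 5  (cmp 9,5)
bgt L2: taken
after srl $t5, $t5, 2: $t5=0>>2=0
after sub $t0, $t0, 1: $t0=9-1=8
cmp $t0, 5  (cmp 8,5)
bgt L2: taken
after srl $t5, $t5, 2: $t5=0>>2=0
after sub $t0, $t0, 1: $t0=8-1=7
cmp $t0, 5  (cmp 7,5)
bgt L2: taken
after srl $t5, $t5, 2: $t5=0>>2=0
after sub $t0, $t0, 1: $t0=7-1=6
cmp $t0, 5  (cmp 6,5)
bgt L2: taken
after srl $t5, $t5, 2: $t5=0>>2=0
after sub $t0, $t0, 1: $t0=6-1=5
cmp $t0, 5  (cmp 5,5)
bgt L2: not taken
halt.
Total executed instructions: 28.

28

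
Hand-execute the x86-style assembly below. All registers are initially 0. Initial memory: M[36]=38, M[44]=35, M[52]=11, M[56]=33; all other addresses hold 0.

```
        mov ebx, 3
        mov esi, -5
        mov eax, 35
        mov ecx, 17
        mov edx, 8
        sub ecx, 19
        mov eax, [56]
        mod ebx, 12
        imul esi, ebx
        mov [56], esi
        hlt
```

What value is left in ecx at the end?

-2

ebx=3
esi=-5
eax=35
ecx=17
edx=8
ecx=17-19=-2
eax=M[56]=33
ebx=3%12=3
esi=(-5)*3=-15
mov [56], esi → M[56]=-15
halt.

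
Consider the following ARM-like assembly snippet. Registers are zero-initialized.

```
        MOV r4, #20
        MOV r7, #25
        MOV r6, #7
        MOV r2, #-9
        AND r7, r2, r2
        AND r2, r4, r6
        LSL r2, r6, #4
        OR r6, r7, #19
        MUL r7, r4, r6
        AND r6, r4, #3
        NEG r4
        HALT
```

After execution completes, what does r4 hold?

after MOV r4, #20: r4=20
after MOV r7, #25: r7=25
after MOV r6, #7: r6=7
after MOV r2, #-9: r2=-9
after AND r7, r2, r2: r7=(-9)&(-9)=-9
after AND r2, r4, r6: r2=20&7=4
after LSL r2, r6, #4: r2=7<<4=112
after OR r6, r7, #19: r6=(-9)|19=-9
after MUL r7, r4, r6: r7=20*(-9)=-180
after AND r6, r4, #3: r6=20&3=0
after NEG r4: r4=-(20)=-20
halt.

-20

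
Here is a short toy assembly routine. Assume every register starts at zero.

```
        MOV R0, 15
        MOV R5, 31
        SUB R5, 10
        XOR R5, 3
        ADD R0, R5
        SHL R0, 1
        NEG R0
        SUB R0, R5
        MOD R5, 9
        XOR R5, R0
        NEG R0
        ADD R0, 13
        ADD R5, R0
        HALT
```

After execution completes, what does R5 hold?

17

after MOV R0, 15: R0=15
after MOV R5, 31: R5=31
after SUB R5, 10: R5=31-10=21
after XOR R5, 3: R5=21^3=22
after ADD R0, R5: R0=15+22=37
after SHL R0, 1: R0=37<<1=74
after NEG R0: R0=-(74)=-74
after SUB R0, R5: R0=(-74)-22=-96
after MOD R5, 9: R5=22%9=4
after XOR R5, R0: R5=4^(-96)=-92
after NEG R0: R0=-(-96)=96
after ADD R0, 13: R0=96+13=109
after ADD R5, R0: R5=(-92)+109=17
halt.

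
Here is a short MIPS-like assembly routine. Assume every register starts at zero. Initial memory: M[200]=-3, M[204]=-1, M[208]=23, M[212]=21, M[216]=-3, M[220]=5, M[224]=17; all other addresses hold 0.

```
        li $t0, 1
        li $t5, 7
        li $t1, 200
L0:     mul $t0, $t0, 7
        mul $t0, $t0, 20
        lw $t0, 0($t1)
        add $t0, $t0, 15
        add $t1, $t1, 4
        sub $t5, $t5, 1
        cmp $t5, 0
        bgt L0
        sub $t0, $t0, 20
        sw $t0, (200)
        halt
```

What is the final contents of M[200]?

$t0=1
$t5=7
$t1=200
$t0=1*7=7
$t0=7*20=140
$t0=M[200]=-3
$t0=(-3)+15=12
$t1=200+4=204
$t5=7-1=6
cmp $t5, 0  (cmp 6,0)
bgt L0: taken
$t0=12*7=84
$t0=84*20=1680
$t0=M[204]=-1
$t0=(-1)+15=14
$t1=204+4=208
$t5=6-1=5
cmp $t5, 0  (cmp 5,0)
bgt L0: taken
$t0=14*7=98
$t0=98*20=1960
$t0=M[208]=23
$t0=23+15=38
$t1=208+4=212
$t5=5-1=4
cmp $t5, 0  (cmp 4,0)
bgt L0: taken
$t0=38*7=266
$t0=266*20=5320
$t0=M[212]=21
$t0=21+15=36
$t1=212+4=216
$t5=4-1=3
cmp $t5, 0  (cmp 3,0)
bgt L0: taken
$t0=36*7=252
$t0=252*20=5040
$t0=M[216]=-3
$t0=(-3)+15=12
$t1=216+4=220
$t5=3-1=2
cmp $t5, 0  (cmp 2,0)
bgt L0: taken
$t0=12*7=84
$t0=84*20=1680
$t0=M[220]=5
$t0=5+15=20
$t1=220+4=224
$t5=2-1=1
cmp $t5, 0  (cmp 1,0)
bgt L0: taken
$t0=20*7=140
$t0=140*20=2800
$t0=M[224]=17
$t0=17+15=32
$t1=224+4=228
$t5=1-1=0
cmp $t5, 0  (cmp 0,0)
bgt L0: not taken
$t0=32-20=12
sw $t0, (200) → M[200]=12
halt.

12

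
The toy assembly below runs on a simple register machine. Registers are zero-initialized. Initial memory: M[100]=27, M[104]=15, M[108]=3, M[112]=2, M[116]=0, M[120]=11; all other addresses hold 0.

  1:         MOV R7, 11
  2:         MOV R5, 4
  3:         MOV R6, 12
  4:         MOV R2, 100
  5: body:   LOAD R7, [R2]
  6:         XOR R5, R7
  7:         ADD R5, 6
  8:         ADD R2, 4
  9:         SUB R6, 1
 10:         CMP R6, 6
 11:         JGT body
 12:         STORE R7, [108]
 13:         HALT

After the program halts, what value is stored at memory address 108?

11

R7=11
R5=4
R6=12
R2=100
R7=M[100]=27
R5=4^27=31
R5=31+6=37
R2=100+4=104
R6=12-1=11
CMP R6, 6  (cmp 11,6)
JGT body: taken
R7=M[104]=15
R5=37^15=42
R5=42+6=48
R2=104+4=108
R6=11-1=10
CMP R6, 6  (cmp 10,6)
JGT body: taken
R7=M[108]=3
R5=48^3=51
R5=51+6=57
R2=108+4=112
R6=10-1=9
CMP R6, 6  (cmp 9,6)
JGT body: taken
R7=M[112]=2
R5=57^2=59
R5=59+6=65
R2=112+4=116
R6=9-1=8
CMP R6, 6  (cmp 8,6)
JGT body: taken
R7=M[116]=0
R5=65^0=65
R5=65+6=71
R2=116+4=120
R6=8-1=7
CMP R6, 6  (cmp 7,6)
JGT body: taken
R7=M[120]=11
R5=71^11=76
R5=76+6=82
R2=120+4=124
R6=7-1=6
CMP R6, 6  (cmp 6,6)
JGT body: not taken
STORE R7, [108] → M[108]=11
halt.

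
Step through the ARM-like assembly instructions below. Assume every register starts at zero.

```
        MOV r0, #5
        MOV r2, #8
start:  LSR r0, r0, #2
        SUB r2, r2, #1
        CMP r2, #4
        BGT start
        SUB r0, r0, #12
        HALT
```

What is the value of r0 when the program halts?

-12

after MOV r0, #5: r0=5
after MOV r2, #8: r2=8
after LSR r0, r0, #2: r0=5>>2=1
after SUB r2, r2, #1: r2=8-1=7
CMP r2, #4  (cmp 7,4)
BGT start: taken
after LSR r0, r0, #2: r0=1>>2=0
after SUB r2, r2, #1: r2=7-1=6
CMP r2, #4  (cmp 6,4)
BGT start: taken
after LSR r0, r0, #2: r0=0>>2=0
after SUB r2, r2, #1: r2=6-1=5
CMP r2, #4  (cmp 5,4)
BGT start: taken
after LSR r0, r0, #2: r0=0>>2=0
after SUB r2, r2, #1: r2=5-1=4
CMP r2, #4  (cmp 4,4)
BGT start: not taken
after SUB r0, r0, #12: r0=0-12=-12
halt.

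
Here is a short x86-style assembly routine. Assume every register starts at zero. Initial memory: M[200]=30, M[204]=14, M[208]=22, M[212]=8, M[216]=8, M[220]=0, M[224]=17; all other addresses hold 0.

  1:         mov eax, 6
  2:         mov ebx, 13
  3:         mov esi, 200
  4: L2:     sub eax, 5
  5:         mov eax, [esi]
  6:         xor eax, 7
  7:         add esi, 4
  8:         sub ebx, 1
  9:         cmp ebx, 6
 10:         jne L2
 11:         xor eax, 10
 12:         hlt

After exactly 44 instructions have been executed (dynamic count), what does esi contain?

224

after mov eax, 6: eax=6
after mov ebx, 13: ebx=13
after mov esi, 200: esi=200
after sub eax, 5: eax=6-5=1
after mov eax, [esi]: eax=M[200]=30
after xor eax, 7: eax=30^7=25
after add esi, 4: esi=200+4=204
after sub ebx, 1: ebx=13-1=12
cmp ebx, 6  (cmp 12,6)
jne L2: taken
after sub eax, 5: eax=25-5=20
after mov eax, [esi]: eax=M[204]=14
after xor eax, 7: eax=14^7=9
after add esi, 4: esi=204+4=208
after sub ebx, 1: ebx=12-1=11
cmp ebx, 6  (cmp 11,6)
jne L2: taken
after sub eax, 5: eax=9-5=4
after mov eax, [esi]: eax=M[208]=22
after xor eax, 7: eax=22^7=17
after add esi, 4: esi=208+4=212
after sub ebx, 1: ebx=11-1=10
cmp ebx, 6  (cmp 10,6)
jne L2: taken
after sub eax, 5: eax=17-5=12
after mov eax, [esi]: eax=M[212]=8
after xor eax, 7: eax=8^7=15
after add esi, 4: esi=212+4=216
after sub ebx, 1: ebx=10-1=9
cmp ebx, 6  (cmp 9,6)
jne L2: taken
after sub eax, 5: eax=15-5=10
after mov eax, [esi]: eax=M[216]=8
after xor eax, 7: eax=8^7=15
after add esi, 4: esi=216+4=220
after sub ebx, 1: ebx=9-1=8
cmp ebx, 6  (cmp 8,6)
jne L2: taken
after sub eax, 5: eax=15-5=10
after mov eax, [esi]: eax=M[220]=0
after xor eax, 7: eax=0^7=7
after add esi, 4: esi=220+4=224
after sub ebx, 1: ebx=8-1=7
cmp ebx, 6  (cmp 7,6)
After step 44: esi = 224.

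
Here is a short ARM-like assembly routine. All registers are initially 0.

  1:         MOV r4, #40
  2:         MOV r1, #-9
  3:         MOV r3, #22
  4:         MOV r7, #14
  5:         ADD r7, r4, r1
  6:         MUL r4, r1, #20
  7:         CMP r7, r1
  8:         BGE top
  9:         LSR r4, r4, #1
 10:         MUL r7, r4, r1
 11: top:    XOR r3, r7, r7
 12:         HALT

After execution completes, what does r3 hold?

after MOV r4, #40: r4=40
after MOV r1, #-9: r1=-9
after MOV r3, #22: r3=22
after MOV r7, #14: r7=14
after ADD r7, r4, r1: r7=40+(-9)=31
after MUL r4, r1, #20: r4=(-9)*20=-180
CMP r7, r1  (cmp 31,-9)
BGE top: taken
after XOR r3, r7, r7: r3=31^31=0
halt.

0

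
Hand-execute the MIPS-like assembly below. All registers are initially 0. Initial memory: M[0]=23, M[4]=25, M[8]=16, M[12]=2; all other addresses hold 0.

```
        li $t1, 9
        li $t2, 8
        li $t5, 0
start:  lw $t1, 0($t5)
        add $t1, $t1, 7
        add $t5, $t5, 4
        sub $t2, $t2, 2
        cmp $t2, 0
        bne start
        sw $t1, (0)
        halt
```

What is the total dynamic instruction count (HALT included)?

$t1=9
$t2=8
$t5=0
$t1=M[0]=23
$t1=23+7=30
$t5=0+4=4
$t2=8-2=6
cmp $t2, 0  (cmp 6,0)
bne start: taken
$t1=M[4]=25
$t1=25+7=32
$t5=4+4=8
$t2=6-2=4
cmp $t2, 0  (cmp 4,0)
bne start: taken
$t1=M[8]=16
$t1=16+7=23
$t5=8+4=12
$t2=4-2=2
cmp $t2, 0  (cmp 2,0)
bne start: taken
$t1=M[12]=2
$t1=2+7=9
$t5=12+4=16
$t2=2-2=0
cmp $t2, 0  (cmp 0,0)
bne start: not taken
sw $t1, (0) → M[0]=9
halt.
Total executed instructions: 29.

29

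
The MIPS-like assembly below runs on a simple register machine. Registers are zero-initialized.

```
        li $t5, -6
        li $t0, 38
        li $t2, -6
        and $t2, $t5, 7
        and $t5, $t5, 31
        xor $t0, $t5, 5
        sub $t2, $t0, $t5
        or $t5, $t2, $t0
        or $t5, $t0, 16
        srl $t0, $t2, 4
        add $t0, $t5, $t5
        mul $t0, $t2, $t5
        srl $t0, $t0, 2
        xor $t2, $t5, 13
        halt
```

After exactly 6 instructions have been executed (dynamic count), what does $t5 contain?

26

after li $t5, -6: $t5=-6
after li $t0, 38: $t0=38
after li $t2, -6: $t2=-6
after and $t2, $t5, 7: $t2=(-6)&7=2
after and $t5, $t5, 31: $t5=(-6)&31=26
after xor $t0, $t5, 5: $t0=26^5=31
After step 6: $t5 = 26.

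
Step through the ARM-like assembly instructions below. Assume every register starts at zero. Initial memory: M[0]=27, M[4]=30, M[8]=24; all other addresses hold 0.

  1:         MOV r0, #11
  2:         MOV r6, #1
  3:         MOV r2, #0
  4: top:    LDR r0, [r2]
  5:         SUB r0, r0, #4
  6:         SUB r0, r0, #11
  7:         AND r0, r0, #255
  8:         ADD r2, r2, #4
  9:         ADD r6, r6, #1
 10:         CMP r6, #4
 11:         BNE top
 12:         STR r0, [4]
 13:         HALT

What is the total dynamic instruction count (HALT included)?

after MOV r0, #11: r0=11
after MOV r6, #1: r6=1
after MOV r2, #0: r2=0
after LDR r0, [r2]: r0=M[0]=27
after SUB r0, r0, #4: r0=27-4=23
after SUB r0, r0, #11: r0=23-11=12
after AND r0, r0, #255: r0=12&255=12
after ADD r2, r2, #4: r2=0+4=4
after ADD r6, r6, #1: r6=1+1=2
CMP r6, #4  (cmp 2,4)
BNE top: taken
after LDR r0, [r2]: r0=M[4]=30
after SUB r0, r0, #4: r0=30-4=26
after SUB r0, r0, #11: r0=26-11=15
after AND r0, r0, #255: r0=15&255=15
after ADD r2, r2, #4: r2=4+4=8
after ADD r6, r6, #1: r6=2+1=3
CMP r6, #4  (cmp 3,4)
BNE top: taken
after LDR r0, [r2]: r0=M[8]=24
after SUB r0, r0, #4: r0=24-4=20
after SUB r0, r0, #11: r0=20-11=9
after AND r0, r0, #255: r0=9&255=9
after ADD r2, r2, #4: r2=8+4=12
after ADD r6, r6, #1: r6=3+1=4
CMP r6, #4  (cmp 4,4)
BNE top: not taken
STR r0, [4] → M[4]=9
halt.
Total executed instructions: 29.

29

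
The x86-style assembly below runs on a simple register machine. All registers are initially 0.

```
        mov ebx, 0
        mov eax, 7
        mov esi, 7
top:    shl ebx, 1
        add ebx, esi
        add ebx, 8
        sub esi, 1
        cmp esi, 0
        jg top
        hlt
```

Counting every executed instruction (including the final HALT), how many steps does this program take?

mov ebx, 0 → ebx=0
mov eax, 7 → eax=7
mov esi, 7 → esi=7
shl ebx, 1 → ebx=0<<1=0
add ebx, esi → ebx=0+7=7
add ebx, 8 → ebx=7+8=15
sub esi, 1 → esi=7-1=6
cmp esi, 0  (cmp 6,0)
jg top: taken
shl ebx, 1 → ebx=15<<1=30
add ebx, esi → ebx=30+6=36
add ebx, 8 → ebx=36+8=44
sub esi, 1 → esi=6-1=5
cmp esi, 0  (cmp 5,0)
jg top: taken
shl ebx, 1 → ebx=44<<1=88
add ebx, esi → ebx=88+5=93
add ebx, 8 → ebx=93+8=101
sub esi, 1 → esi=5-1=4
cmp esi, 0  (cmp 4,0)
jg top: taken
shl ebx, 1 → ebx=101<<1=202
add ebx, esi → ebx=202+4=206
add ebx, 8 → ebx=206+8=214
sub esi, 1 → esi=4-1=3
cmp esi, 0  (cmp 3,0)
jg top: taken
shl ebx, 1 → ebx=214<<1=428
add ebx, esi → ebx=428+3=431
add ebx, 8 → ebx=431+8=439
sub esi, 1 → esi=3-1=2
cmp esi, 0  (cmp 2,0)
jg top: taken
shl ebx, 1 → ebx=439<<1=878
add ebx, esi → ebx=878+2=880
add ebx, 8 → ebx=880+8=888
sub esi, 1 → esi=2-1=1
cmp esi, 0  (cmp 1,0)
jg top: taken
shl ebx, 1 → ebx=888<<1=1776
add ebx, esi → ebx=1776+1=1777
add ebx, 8 → ebx=1777+8=1785
sub esi, 1 → esi=1-1=0
cmp esi, 0  (cmp 0,0)
jg top: not taken
halt.
Total executed instructions: 46.

46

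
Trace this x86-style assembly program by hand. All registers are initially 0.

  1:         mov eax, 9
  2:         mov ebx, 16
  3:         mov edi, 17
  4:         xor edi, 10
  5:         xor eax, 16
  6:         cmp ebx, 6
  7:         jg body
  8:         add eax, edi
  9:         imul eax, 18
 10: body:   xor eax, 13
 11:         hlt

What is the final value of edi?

mov eax, 9 → eax=9
mov ebx, 16 → ebx=16
mov edi, 17 → edi=17
xor edi, 10 → edi=17^10=27
xor eax, 16 → eax=9^16=25
cmp ebx, 6  (cmp 16,6)
jg body: taken
xor eax, 13 → eax=25^13=20
halt.

27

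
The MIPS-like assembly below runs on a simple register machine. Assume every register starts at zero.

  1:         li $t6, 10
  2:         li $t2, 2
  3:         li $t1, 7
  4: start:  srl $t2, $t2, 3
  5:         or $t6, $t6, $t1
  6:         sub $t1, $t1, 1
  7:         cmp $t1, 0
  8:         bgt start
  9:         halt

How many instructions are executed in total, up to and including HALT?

$t6=10
$t2=2
$t1=7
$t2=2>>3=0
$t6=10|7=15
$t1=7-1=6
cmp $t1, 0  (cmp 6,0)
bgt start: taken
$t2=0>>3=0
$t6=15|6=15
$t1=6-1=5
cmp $t1, 0  (cmp 5,0)
bgt start: taken
$t2=0>>3=0
$t6=15|5=15
$t1=5-1=4
cmp $t1, 0  (cmp 4,0)
bgt start: taken
$t2=0>>3=0
$t6=15|4=15
$t1=4-1=3
cmp $t1, 0  (cmp 3,0)
bgt start: taken
$t2=0>>3=0
$t6=15|3=15
$t1=3-1=2
cmp $t1, 0  (cmp 2,0)
bgt start: taken
$t2=0>>3=0
$t6=15|2=15
$t1=2-1=1
cmp $t1, 0  (cmp 1,0)
bgt start: taken
$t2=0>>3=0
$t6=15|1=15
$t1=1-1=0
cmp $t1, 0  (cmp 0,0)
bgt start: not taken
halt.
Total executed instructions: 39.

39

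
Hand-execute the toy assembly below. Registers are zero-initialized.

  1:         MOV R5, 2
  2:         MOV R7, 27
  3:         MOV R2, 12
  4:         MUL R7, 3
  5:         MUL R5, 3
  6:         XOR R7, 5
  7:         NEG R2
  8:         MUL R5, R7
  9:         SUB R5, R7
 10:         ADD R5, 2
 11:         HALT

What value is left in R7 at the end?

84

MOV R5, 2 → R5=2
MOV R7, 27 → R7=27
MOV R2, 12 → R2=12
MUL R7, 3 → R7=27*3=81
MUL R5, 3 → R5=2*3=6
XOR R7, 5 → R7=81^5=84
NEG R2 → R2=-(12)=-12
MUL R5, R7 → R5=6*84=504
SUB R5, R7 → R5=504-84=420
ADD R5, 2 → R5=420+2=422
halt.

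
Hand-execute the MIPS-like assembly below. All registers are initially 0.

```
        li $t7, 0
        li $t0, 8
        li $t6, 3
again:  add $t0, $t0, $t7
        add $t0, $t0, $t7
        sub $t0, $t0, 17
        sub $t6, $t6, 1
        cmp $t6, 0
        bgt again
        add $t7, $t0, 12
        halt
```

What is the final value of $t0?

li $t7, 0 → $t7=0
li $t0, 8 → $t0=8
li $t6, 3 → $t6=3
add $t0, $t0, $t7 → $t0=8+0=8
add $t0, $t0, $t7 → $t0=8+0=8
sub $t0, $t0, 17 → $t0=8-17=-9
sub $t6, $t6, 1 → $t6=3-1=2
cmp $t6, 0  (cmp 2,0)
bgt again: taken
add $t0, $t0, $t7 → $t0=(-9)+0=-9
add $t0, $t0, $t7 → $t0=(-9)+0=-9
sub $t0, $t0, 17 → $t0=(-9)-17=-26
sub $t6, $t6, 1 → $t6=2-1=1
cmp $t6, 0  (cmp 1,0)
bgt again: taken
add $t0, $t0, $t7 → $t0=(-26)+0=-26
add $t0, $t0, $t7 → $t0=(-26)+0=-26
sub $t0, $t0, 17 → $t0=(-26)-17=-43
sub $t6, $t6, 1 → $t6=1-1=0
cmp $t6, 0  (cmp 0,0)
bgt again: not taken
add $t7, $t0, 12 → $t7=(-43)+12=-31
halt.

-43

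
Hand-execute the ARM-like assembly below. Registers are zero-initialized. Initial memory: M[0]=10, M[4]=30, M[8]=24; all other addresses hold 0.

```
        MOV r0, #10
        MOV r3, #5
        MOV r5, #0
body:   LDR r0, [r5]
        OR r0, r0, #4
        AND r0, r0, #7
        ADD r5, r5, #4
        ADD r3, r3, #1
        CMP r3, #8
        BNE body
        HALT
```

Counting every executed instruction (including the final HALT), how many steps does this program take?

25

after MOV r0, #10: r0=10
after MOV r3, #5: r3=5
after MOV r5, #0: r5=0
after LDR r0, [r5]: r0=M[0]=10
after OR r0, r0, #4: r0=10|4=14
after AND r0, r0, #7: r0=14&7=6
after ADD r5, r5, #4: r5=0+4=4
after ADD r3, r3, #1: r3=5+1=6
CMP r3, #8  (cmp 6,8)
BNE body: taken
after LDR r0, [r5]: r0=M[4]=30
after OR r0, r0, #4: r0=30|4=30
after AND r0, r0, #7: r0=30&7=6
after ADD r5, r5, #4: r5=4+4=8
after ADD r3, r3, #1: r3=6+1=7
CMP r3, #8  (cmp 7,8)
BNE body: taken
after LDR r0, [r5]: r0=M[8]=24
after OR r0, r0, #4: r0=24|4=28
after AND r0, r0, #7: r0=28&7=4
after ADD r5, r5, #4: r5=8+4=12
after ADD r3, r3, #1: r3=7+1=8
CMP r3, #8  (cmp 8,8)
BNE body: not taken
halt.
Total executed instructions: 25.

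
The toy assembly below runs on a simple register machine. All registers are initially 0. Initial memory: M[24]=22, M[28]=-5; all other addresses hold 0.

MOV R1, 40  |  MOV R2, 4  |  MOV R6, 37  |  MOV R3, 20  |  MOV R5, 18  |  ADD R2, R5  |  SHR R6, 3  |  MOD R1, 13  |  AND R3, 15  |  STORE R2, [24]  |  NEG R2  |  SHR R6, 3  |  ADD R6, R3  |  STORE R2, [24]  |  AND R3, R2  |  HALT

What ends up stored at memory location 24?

R1=40
R2=4
R6=37
R3=20
R5=18
R2=4+18=22
R6=37>>3=4
R1=40%13=1
R3=20&15=4
STORE R2, [24] → M[24]=22
R2=-(22)=-22
R6=4>>3=0
R6=0+4=4
STORE R2, [24] → M[24]=-22
R3=4&(-22)=0
halt.

-22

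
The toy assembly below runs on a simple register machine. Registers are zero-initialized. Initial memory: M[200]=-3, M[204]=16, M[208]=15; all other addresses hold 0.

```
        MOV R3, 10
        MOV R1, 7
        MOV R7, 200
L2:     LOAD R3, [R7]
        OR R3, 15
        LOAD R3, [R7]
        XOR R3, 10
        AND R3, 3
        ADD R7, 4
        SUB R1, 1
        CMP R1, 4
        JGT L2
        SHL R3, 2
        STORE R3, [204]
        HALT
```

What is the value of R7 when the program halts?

MOV R3, 10 → R3=10
MOV R1, 7 → R1=7
MOV R7, 200 → R7=200
LOAD R3, [R7] → R3=M[200]=-3
OR R3, 15 → R3=(-3)|15=-1
LOAD R3, [R7] → R3=M[200]=-3
XOR R3, 10 → R3=(-3)^10=-9
AND R3, 3 → R3=(-9)&3=3
ADD R7, 4 → R7=200+4=204
SUB R1, 1 → R1=7-1=6
CMP R1, 4  (cmp 6,4)
JGT L2: taken
LOAD R3, [R7] → R3=M[204]=16
OR R3, 15 → R3=16|15=31
LOAD R3, [R7] → R3=M[204]=16
XOR R3, 10 → R3=16^10=26
AND R3, 3 → R3=26&3=2
ADD R7, 4 → R7=204+4=208
SUB R1, 1 → R1=6-1=5
CMP R1, 4  (cmp 5,4)
JGT L2: taken
LOAD R3, [R7] → R3=M[208]=15
OR R3, 15 → R3=15|15=15
LOAD R3, [R7] → R3=M[208]=15
XOR R3, 10 → R3=15^10=5
AND R3, 3 → R3=5&3=1
ADD R7, 4 → R7=208+4=212
SUB R1, 1 → R1=5-1=4
CMP R1, 4  (cmp 4,4)
JGT L2: not taken
SHL R3, 2 → R3=1<<2=4
STORE R3, [204] → M[204]=4
halt.

212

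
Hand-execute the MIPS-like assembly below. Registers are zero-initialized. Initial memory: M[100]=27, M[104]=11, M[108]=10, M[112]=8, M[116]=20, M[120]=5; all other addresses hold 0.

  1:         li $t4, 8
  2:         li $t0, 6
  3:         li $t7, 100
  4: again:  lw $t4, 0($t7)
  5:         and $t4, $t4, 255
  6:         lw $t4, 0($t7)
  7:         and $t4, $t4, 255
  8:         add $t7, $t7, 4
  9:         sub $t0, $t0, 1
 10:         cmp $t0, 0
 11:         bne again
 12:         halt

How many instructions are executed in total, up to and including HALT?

after li $t4, 8: $t4=8
after li $t0, 6: $t0=6
after li $t7, 100: $t7=100
after lw $t4, 0($t7): $t4=M[100]=27
after and $t4, $t4, 255: $t4=27&255=27
after lw $t4, 0($t7): $t4=M[100]=27
after and $t4, $t4, 255: $t4=27&255=27
after add $t7, $t7, 4: $t7=100+4=104
after sub $t0, $t0, 1: $t0=6-1=5
cmp $t0, 0  (cmp 5,0)
bne again: taken
after lw $t4, 0($t7): $t4=M[104]=11
after and $t4, $t4, 255: $t4=11&255=11
after lw $t4, 0($t7): $t4=M[104]=11
after and $t4, $t4, 255: $t4=11&255=11
after add $t7, $t7, 4: $t7=104+4=108
after sub $t0, $t0, 1: $t0=5-1=4
cmp $t0, 0  (cmp 4,0)
bne again: taken
after lw $t4, 0($t7): $t4=M[108]=10
after and $t4, $t4, 255: $t4=10&255=10
after lw $t4, 0($t7): $t4=M[108]=10
after and $t4, $t4, 255: $t4=10&255=10
after add $t7, $t7, 4: $t7=108+4=112
after sub $t0, $t0, 1: $t0=4-1=3
cmp $t0, 0  (cmp 3,0)
bne again: taken
after lw $t4, 0($t7): $t4=M[112]=8
after and $t4, $t4, 255: $t4=8&255=8
after lw $t4, 0($t7): $t4=M[112]=8
after and $t4, $t4, 255: $t4=8&255=8
after add $t7, $t7, 4: $t7=112+4=116
after sub $t0, $t0, 1: $t0=3-1=2
cmp $t0, 0  (cmp 2,0)
bne again: taken
after lw $t4, 0($t7): $t4=M[116]=20
after and $t4, $t4, 255: $t4=20&255=20
after lw $t4, 0($t7): $t4=M[116]=20
after and $t4, $t4, 255: $t4=20&255=20
after add $t7, $t7, 4: $t7=116+4=120
after sub $t0, $t0, 1: $t0=2-1=1
cmp $t0, 0  (cmp 1,0)
bne again: taken
after lw $t4, 0($t7): $t4=M[120]=5
after and $t4, $t4, 255: $t4=5&255=5
after lw $t4, 0($t7): $t4=M[120]=5
after and $t4, $t4, 255: $t4=5&255=5
after add $t7, $t7, 4: $t7=120+4=124
after sub $t0, $t0, 1: $t0=1-1=0
cmp $t0, 0  (cmp 0,0)
bne again: not taken
halt.
Total executed instructions: 52.

52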